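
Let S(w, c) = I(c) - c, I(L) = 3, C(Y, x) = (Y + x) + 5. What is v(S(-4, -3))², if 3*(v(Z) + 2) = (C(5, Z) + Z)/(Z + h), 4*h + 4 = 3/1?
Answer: 2500/4761 ≈ 0.52510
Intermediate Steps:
C(Y, x) = 5 + Y + x
h = -¼ (h = -1 + (3/1)/4 = -1 + (3*1)/4 = -1 + (¼)*3 = -1 + ¾ = -¼ ≈ -0.25000)
S(w, c) = 3 - c
v(Z) = -2 + (10 + 2*Z)/(3*(-¼ + Z)) (v(Z) = -2 + (((5 + 5 + Z) + Z)/(Z - ¼))/3 = -2 + (((10 + Z) + Z)/(-¼ + Z))/3 = -2 + ((10 + 2*Z)/(-¼ + Z))/3 = -2 + (10 + 2*Z)/(3*(-¼ + Z)))
v(S(-4, -3))² = (2*(23 - 8*(3 - 1*(-3)))/(3*(-1 + 4*(3 - 1*(-3)))))² = (2*(23 - 8*(3 + 3))/(3*(-1 + 4*(3 + 3))))² = (2*(23 - 8*6)/(3*(-1 + 4*6)))² = (2*(23 - 48)/(3*(-1 + 24)))² = ((⅔)*(-25)/23)² = ((⅔)*(1/23)*(-25))² = (-50/69)² = 2500/4761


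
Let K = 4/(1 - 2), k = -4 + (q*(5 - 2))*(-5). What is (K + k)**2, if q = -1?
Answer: 49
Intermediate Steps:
k = 11 (k = -4 - (5 - 2)*(-5) = -4 - 1*3*(-5) = -4 - 3*(-5) = -4 + 15 = 11)
K = -4 (K = 4/(-1) = 4*(-1) = -4)
(K + k)**2 = (-4 + 11)**2 = 7**2 = 49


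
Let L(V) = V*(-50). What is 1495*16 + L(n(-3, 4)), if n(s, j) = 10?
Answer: 23420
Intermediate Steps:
L(V) = -50*V
1495*16 + L(n(-3, 4)) = 1495*16 - 50*10 = 23920 - 500 = 23420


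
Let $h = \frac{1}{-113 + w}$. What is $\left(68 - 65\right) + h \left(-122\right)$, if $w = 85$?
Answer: $\frac{103}{14} \approx 7.3571$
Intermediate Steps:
$h = - \frac{1}{28}$ ($h = \frac{1}{-113 + 85} = \frac{1}{-28} = - \frac{1}{28} \approx -0.035714$)
$\left(68 - 65\right) + h \left(-122\right) = \left(68 - 65\right) - - \frac{61}{14} = 3 + \frac{61}{14} = \frac{103}{14}$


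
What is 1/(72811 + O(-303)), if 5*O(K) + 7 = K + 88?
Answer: 5/363833 ≈ 1.3743e-5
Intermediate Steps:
O(K) = 81/5 + K/5 (O(K) = -7/5 + (K + 88)/5 = -7/5 + (88 + K)/5 = -7/5 + (88/5 + K/5) = 81/5 + K/5)
1/(72811 + O(-303)) = 1/(72811 + (81/5 + (1/5)*(-303))) = 1/(72811 + (81/5 - 303/5)) = 1/(72811 - 222/5) = 1/(363833/5) = 5/363833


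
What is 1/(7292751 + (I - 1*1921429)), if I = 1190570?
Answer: 1/6561892 ≈ 1.5240e-7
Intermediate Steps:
1/(7292751 + (I - 1*1921429)) = 1/(7292751 + (1190570 - 1*1921429)) = 1/(7292751 + (1190570 - 1921429)) = 1/(7292751 - 730859) = 1/6561892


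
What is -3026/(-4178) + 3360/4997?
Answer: 14579501/10438733 ≈ 1.3967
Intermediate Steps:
-3026/(-4178) + 3360/4997 = -3026*(-1/4178) + 3360*(1/4997) = 1513/2089 + 3360/4997 = 14579501/10438733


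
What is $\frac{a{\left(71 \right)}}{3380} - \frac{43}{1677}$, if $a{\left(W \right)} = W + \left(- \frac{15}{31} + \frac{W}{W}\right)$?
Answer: $- \frac{1409}{314340} \approx -0.0044824$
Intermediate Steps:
$a{\left(W \right)} = \frac{16}{31} + W$ ($a{\left(W \right)} = W + \left(\left(-15\right) \frac{1}{31} + 1\right) = W + \left(- \frac{15}{31} + 1\right) = W + \frac{16}{31} = \frac{16}{31} + W$)
$\frac{a{\left(71 \right)}}{3380} - \frac{43}{1677} = \frac{\frac{16}{31} + 71}{3380} - \frac{43}{1677} = \frac{2217}{31} \cdot \frac{1}{3380} - \frac{1}{39} = \frac{2217}{104780} - \frac{1}{39} = - \frac{1409}{314340}$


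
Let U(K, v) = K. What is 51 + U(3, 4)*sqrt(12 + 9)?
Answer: 51 + 3*sqrt(21) ≈ 64.748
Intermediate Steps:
51 + U(3, 4)*sqrt(12 + 9) = 51 + 3*sqrt(12 + 9) = 51 + 3*sqrt(21)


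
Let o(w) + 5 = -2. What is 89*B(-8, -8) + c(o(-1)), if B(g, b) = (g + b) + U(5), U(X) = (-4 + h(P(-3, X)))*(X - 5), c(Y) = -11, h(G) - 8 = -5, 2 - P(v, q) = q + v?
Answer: -1435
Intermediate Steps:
P(v, q) = 2 - q - v (P(v, q) = 2 - (q + v) = 2 + (-q - v) = 2 - q - v)
h(G) = 3 (h(G) = 8 - 5 = 3)
o(w) = -7 (o(w) = -5 - 2 = -7)
U(X) = 5 - X (U(X) = (-4 + 3)*(X - 5) = -(-5 + X) = 5 - X)
B(g, b) = b + g (B(g, b) = (g + b) + (5 - 1*5) = (b + g) + (5 - 5) = (b + g) + 0 = b + g)
89*B(-8, -8) + c(o(-1)) = 89*(-8 - 8) - 11 = 89*(-16) - 11 = -1424 - 11 = -1435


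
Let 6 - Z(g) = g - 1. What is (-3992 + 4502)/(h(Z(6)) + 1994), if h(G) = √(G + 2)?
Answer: 1016940/3976033 - 510*√3/3976033 ≈ 0.25555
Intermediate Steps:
Z(g) = 7 - g (Z(g) = 6 - (g - 1) = 6 - (-1 + g) = 6 + (1 - g) = 7 - g)
h(G) = √(2 + G)
(-3992 + 4502)/(h(Z(6)) + 1994) = (-3992 + 4502)/(√(2 + (7 - 1*6)) + 1994) = 510/(√(2 + (7 - 6)) + 1994) = 510/(√(2 + 1) + 1994) = 510/(√3 + 1994) = 510/(1994 + √3)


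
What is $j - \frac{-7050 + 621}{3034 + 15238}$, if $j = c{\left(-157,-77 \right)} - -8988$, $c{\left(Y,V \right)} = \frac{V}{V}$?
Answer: $\frac{164253437}{18272} \approx 8989.3$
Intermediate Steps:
$c{\left(Y,V \right)} = 1$
$j = 8989$ ($j = 1 - -8988 = 1 + 8988 = 8989$)
$j - \frac{-7050 + 621}{3034 + 15238} = 8989 - \frac{-7050 + 621}{3034 + 15238} = 8989 - - \frac{6429}{18272} = 8989 + \frac{6429}{18272} = \frac{164253437}{18272}$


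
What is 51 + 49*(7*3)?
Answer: 1080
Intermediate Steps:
51 + 49*(7*3) = 51 + 49*21 = 51 + 1029 = 1080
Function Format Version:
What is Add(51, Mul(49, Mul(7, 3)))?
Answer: 1080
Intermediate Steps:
Add(51, Mul(49, Mul(7, 3))) = Add(51, Mul(49, 21)) = Add(51, 1029) = 1080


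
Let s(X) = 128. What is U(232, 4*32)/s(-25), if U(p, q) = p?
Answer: 29/16 ≈ 1.8125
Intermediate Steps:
U(232, 4*32)/s(-25) = 232/128 = 232*(1/128) = 29/16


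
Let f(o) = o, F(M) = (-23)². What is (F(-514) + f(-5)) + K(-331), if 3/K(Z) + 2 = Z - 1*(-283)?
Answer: 26197/50 ≈ 523.94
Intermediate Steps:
F(M) = 529
K(Z) = 3/(281 + Z) (K(Z) = 3/(-2 + (Z - 1*(-283))) = 3/(-2 + (Z + 283)) = 3/(-2 + (283 + Z)) = 3/(281 + Z))
(F(-514) + f(-5)) + K(-331) = (529 - 5) + 3/(281 - 331) = 524 + 3/(-50) = 524 + 3*(-1/50) = 524 - 3/50 = 26197/50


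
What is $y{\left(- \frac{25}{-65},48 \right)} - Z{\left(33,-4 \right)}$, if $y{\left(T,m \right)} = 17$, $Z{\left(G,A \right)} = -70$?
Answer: $87$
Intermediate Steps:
$y{\left(- \frac{25}{-65},48 \right)} - Z{\left(33,-4 \right)} = 17 - -70 = 17 + 70 = 87$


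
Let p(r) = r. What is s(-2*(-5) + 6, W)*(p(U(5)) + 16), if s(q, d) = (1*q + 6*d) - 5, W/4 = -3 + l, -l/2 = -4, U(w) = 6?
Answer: 2882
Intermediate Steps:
l = 8 (l = -2*(-4) = 8)
W = 20 (W = 4*(-3 + 8) = 4*5 = 20)
s(q, d) = -5 + q + 6*d (s(q, d) = (q + 6*d) - 5 = -5 + q + 6*d)
s(-2*(-5) + 6, W)*(p(U(5)) + 16) = (-5 + (-2*(-5) + 6) + 6*20)*(6 + 16) = (-5 + (10 + 6) + 120)*22 = (-5 + 16 + 120)*22 = 131*22 = 2882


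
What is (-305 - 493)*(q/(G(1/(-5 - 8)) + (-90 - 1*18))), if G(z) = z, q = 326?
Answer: 3381924/1405 ≈ 2407.1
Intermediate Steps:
(-305 - 493)*(q/(G(1/(-5 - 8)) + (-90 - 1*18))) = (-305 - 493)*(326/(1/(-5 - 8) + (-90 - 1*18))) = -260148/(1/(-13) + (-90 - 18)) = -260148/(-1/13 - 108) = -260148/(-1405/13) = -260148*(-13)/1405 = -798*(-4238/1405) = 3381924/1405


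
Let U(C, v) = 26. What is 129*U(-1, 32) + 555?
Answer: 3909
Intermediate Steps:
129*U(-1, 32) + 555 = 129*26 + 555 = 3354 + 555 = 3909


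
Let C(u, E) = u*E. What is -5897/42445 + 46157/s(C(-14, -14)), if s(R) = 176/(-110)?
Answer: -9795716501/339560 ≈ -28848.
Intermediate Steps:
C(u, E) = E*u
s(R) = -8/5 (s(R) = 176*(-1/110) = -8/5)
-5897/42445 + 46157/s(C(-14, -14)) = -5897/42445 + 46157/(-8/5) = -5897*1/42445 + 46157*(-5/8) = -5897/42445 - 230785/8 = -9795716501/339560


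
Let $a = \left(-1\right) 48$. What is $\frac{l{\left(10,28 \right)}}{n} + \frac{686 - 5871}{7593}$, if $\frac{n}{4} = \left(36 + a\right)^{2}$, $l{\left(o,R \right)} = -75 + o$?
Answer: $- \frac{1160035}{1457856} \approx -0.79571$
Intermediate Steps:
$a = -48$
$n = 576$ ($n = 4 \left(36 - 48\right)^{2} = 4 \left(-12\right)^{2} = 4 \cdot 144 = 576$)
$\frac{l{\left(10,28 \right)}}{n} + \frac{686 - 5871}{7593} = \frac{-75 + 10}{576} + \frac{686 - 5871}{7593} = \left(-65\right) \frac{1}{576} + \left(686 - 5871\right) \frac{1}{7593} = - \frac{65}{576} - \frac{5185}{7593} = - \frac{1160035}{1457856}$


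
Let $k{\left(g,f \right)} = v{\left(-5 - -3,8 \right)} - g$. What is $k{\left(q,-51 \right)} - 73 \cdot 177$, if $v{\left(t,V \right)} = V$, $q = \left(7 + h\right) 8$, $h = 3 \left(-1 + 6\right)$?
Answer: $-13089$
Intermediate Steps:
$h = 15$ ($h = 3 \cdot 5 = 15$)
$q = 176$ ($q = \left(7 + 15\right) 8 = 22 \cdot 8 = 176$)
$k{\left(g,f \right)} = 8 - g$
$k{\left(q,-51 \right)} - 73 \cdot 177 = \left(8 - 176\right) - 73 \cdot 177 = \left(8 - 176\right) - 12921 = -168 - 12921 = -13089$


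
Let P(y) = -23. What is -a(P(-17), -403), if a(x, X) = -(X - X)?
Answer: 0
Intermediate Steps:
a(x, X) = 0 (a(x, X) = -1*0 = 0)
-a(P(-17), -403) = -1*0 = 0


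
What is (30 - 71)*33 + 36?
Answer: -1317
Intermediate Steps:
(30 - 71)*33 + 36 = -41*33 + 36 = -1353 + 36 = -1317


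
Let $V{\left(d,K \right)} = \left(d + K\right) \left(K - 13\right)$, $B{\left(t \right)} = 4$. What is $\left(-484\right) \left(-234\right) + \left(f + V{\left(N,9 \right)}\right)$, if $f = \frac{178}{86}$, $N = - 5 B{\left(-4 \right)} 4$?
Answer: $\frac{4882309}{43} \approx 1.1354 \cdot 10^{5}$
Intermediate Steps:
$N = -80$ ($N = \left(-5\right) 4 \cdot 4 = \left(-20\right) 4 = -80$)
$f = \frac{89}{43}$ ($f = 178 \cdot \frac{1}{86} = \frac{89}{43} \approx 2.0698$)
$V{\left(d,K \right)} = \left(-13 + K\right) \left(K + d\right)$ ($V{\left(d,K \right)} = \left(K + d\right) \left(-13 + K\right) = \left(-13 + K\right) \left(K + d\right)$)
$\left(-484\right) \left(-234\right) + \left(f + V{\left(N,9 \right)}\right) = \left(-484\right) \left(-234\right) + \left(\frac{89}{43} + \left(9^{2} - 117 - -1040 + 9 \left(-80\right)\right)\right) = 113256 + \left(\frac{89}{43} + \left(81 - 117 + 1040 - 720\right)\right) = 113256 + \left(\frac{89}{43} + 284\right) = 113256 + \frac{12301}{43} = \frac{4882309}{43}$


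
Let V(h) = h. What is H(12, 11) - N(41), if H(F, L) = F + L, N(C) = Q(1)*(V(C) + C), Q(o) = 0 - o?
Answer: 105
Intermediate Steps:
Q(o) = -o
N(C) = -2*C (N(C) = (-1*1)*(C + C) = -2*C)
H(12, 11) - N(41) = (12 + 11) - (-2)*41 = 23 - 1*(-82) = 23 + 82 = 105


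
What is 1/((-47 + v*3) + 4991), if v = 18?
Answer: 1/4998 ≈ 0.00020008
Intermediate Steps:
1/((-47 + v*3) + 4991) = 1/((-47 + 18*3) + 4991) = 1/((-47 + 54) + 4991) = 1/(7 + 4991) = 1/4998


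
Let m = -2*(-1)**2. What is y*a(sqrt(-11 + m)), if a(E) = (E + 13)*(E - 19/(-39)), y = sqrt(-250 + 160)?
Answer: -526*sqrt(130)/13 - 20*I*sqrt(10) ≈ -461.33 - 63.246*I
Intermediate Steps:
m = -2 (m = -2*1 = -2)
y = 3*I*sqrt(10) (y = sqrt(-90) = 3*I*sqrt(10) ≈ 9.4868*I)
a(E) = (13 + E)*(19/39 + E) (a(E) = (13 + E)*(E - 19*(-1/39)) = (13 + E)*(E + 19/39) = (13 + E)*(19/39 + E))
y*a(sqrt(-11 + m)) = (3*I*sqrt(10))*(19/3 + (sqrt(-11 - 2))**2 + 526*sqrt(-11 - 2)/39) = (3*I*sqrt(10))*(19/3 + (sqrt(-13))**2 + 526*sqrt(-13)/39) = (3*I*sqrt(10))*(19/3 + (I*sqrt(13))**2 + 526*(I*sqrt(13))/39) = (3*I*sqrt(10))*(19/3 - 13 + 526*I*sqrt(13)/39) = (3*I*sqrt(10))*(-20/3 + 526*I*sqrt(13)/39) = 3*I*sqrt(10)*(-20/3 + 526*I*sqrt(13)/39)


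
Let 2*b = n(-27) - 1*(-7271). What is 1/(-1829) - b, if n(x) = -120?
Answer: -13079181/3658 ≈ -3575.5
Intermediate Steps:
b = 7151/2 (b = (-120 - 1*(-7271))/2 = (-120 + 7271)/2 = (½)*7151 = 7151/2 ≈ 3575.5)
1/(-1829) - b = 1/(-1829) - 1*7151/2 = -1/1829 - 7151/2 = -13079181/3658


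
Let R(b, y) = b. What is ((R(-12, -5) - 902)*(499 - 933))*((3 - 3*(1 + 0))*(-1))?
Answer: 0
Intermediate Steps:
((R(-12, -5) - 902)*(499 - 933))*((3 - 3*(1 + 0))*(-1)) = ((-12 - 902)*(499 - 933))*((3 - 3*(1 + 0))*(-1)) = (-914*(-434))*((3 - 3*1)*(-1)) = 396676*((3 - 3)*(-1)) = 396676*(0*(-1)) = 396676*0 = 0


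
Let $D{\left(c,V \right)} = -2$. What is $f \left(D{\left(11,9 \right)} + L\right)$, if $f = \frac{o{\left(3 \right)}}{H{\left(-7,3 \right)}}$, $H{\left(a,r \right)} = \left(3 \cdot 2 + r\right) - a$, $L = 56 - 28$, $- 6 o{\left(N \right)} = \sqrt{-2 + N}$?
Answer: $- \frac{13}{48} \approx -0.27083$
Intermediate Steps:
$o{\left(N \right)} = - \frac{\sqrt{-2 + N}}{6}$
$L = 28$ ($L = 56 - 28 = 28$)
$H{\left(a,r \right)} = 6 + r - a$ ($H{\left(a,r \right)} = \left(6 + r\right) - a = 6 + r - a$)
$f = - \frac{1}{96}$ ($f = \frac{\left(- \frac{1}{6}\right) \sqrt{-2 + 3}}{6 + 3 - -7} = \frac{\left(- \frac{1}{6}\right) \sqrt{1}}{6 + 3 + 7} = \frac{\left(- \frac{1}{6}\right) 1}{16} = \left(- \frac{1}{6}\right) \frac{1}{16} = - \frac{1}{96} \approx -0.010417$)
$f \left(D{\left(11,9 \right)} + L\right) = - \frac{-2 + 28}{96} = \left(- \frac{1}{96}\right) 26 = - \frac{13}{48}$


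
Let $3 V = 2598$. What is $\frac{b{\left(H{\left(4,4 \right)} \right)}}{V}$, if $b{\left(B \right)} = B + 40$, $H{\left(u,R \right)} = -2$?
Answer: $\frac{19}{433} \approx 0.04388$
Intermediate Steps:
$b{\left(B \right)} = 40 + B$
$V = 866$ ($V = \frac{1}{3} \cdot 2598 = 866$)
$\frac{b{\left(H{\left(4,4 \right)} \right)}}{V} = \frac{40 - 2}{866} = 38 \cdot \frac{1}{866} = \frac{19}{433}$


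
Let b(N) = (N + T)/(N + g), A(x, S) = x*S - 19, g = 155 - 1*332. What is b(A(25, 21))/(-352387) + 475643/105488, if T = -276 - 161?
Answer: 55143817559017/12229785352624 ≈ 4.5090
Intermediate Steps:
T = -437
g = -177 (g = 155 - 332 = -177)
A(x, S) = -19 + S*x (A(x, S) = S*x - 19 = -19 + S*x)
b(N) = (-437 + N)/(-177 + N) (b(N) = (N - 437)/(N - 177) = (-437 + N)/(-177 + N))
b(A(25, 21))/(-352387) + 475643/105488 = ((-437 + (-19 + 21*25))/(-177 + (-19 + 21*25)))/(-352387) + 475643/105488 = ((-437 + (-19 + 525))/(-177 + (-19 + 525)))*(-1/352387) + 475643*(1/105488) = ((-437 + 506)/(-177 + 506))*(-1/352387) + 475643/105488 = (69/329)*(-1/352387) + 475643/105488 = -69/115935323 + 475643/105488 = 55143817559017/12229785352624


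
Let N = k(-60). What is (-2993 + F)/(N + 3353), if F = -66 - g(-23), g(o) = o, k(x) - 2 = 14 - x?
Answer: -1012/1143 ≈ -0.88539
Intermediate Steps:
k(x) = 16 - x (k(x) = 2 + (14 - x) = 16 - x)
N = 76 (N = 16 - 1*(-60) = 16 + 60 = 76)
F = -43 (F = -66 - 1*(-23) = -66 + 23 = -43)
(-2993 + F)/(N + 3353) = (-2993 - 43)/(76 + 3353) = -3036/3429 = -3036*1/3429 = -1012/1143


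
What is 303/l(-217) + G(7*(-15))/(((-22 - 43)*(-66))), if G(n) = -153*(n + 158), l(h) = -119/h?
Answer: 13386039/24310 ≈ 550.64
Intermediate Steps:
G(n) = -24174 - 153*n (G(n) = -153*(158 + n) = -24174 - 153*n)
303/l(-217) + G(7*(-15))/(((-22 - 43)*(-66))) = 303/((-119/(-217))) + (-24174 - 1071*(-15))/(((-22 - 43)*(-66))) = 303/((-119*(-1/217))) + (-24174 - 153*(-105))/((-65*(-66))) = 303/(17/31) + (-24174 + 16065)/4290 = 303*(31/17) - 8109*1/4290 = 9393/17 - 2703/1430 = 13386039/24310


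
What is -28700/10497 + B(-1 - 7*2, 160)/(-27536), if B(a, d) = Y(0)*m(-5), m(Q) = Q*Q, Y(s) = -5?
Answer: -788971075/289045392 ≈ -2.7296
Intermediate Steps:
m(Q) = Q²
B(a, d) = -125 (B(a, d) = -5*(-5)² = -5*25 = -125)
-28700/10497 + B(-1 - 7*2, 160)/(-27536) = -28700/10497 - 125/(-27536) = -28700*1/10497 - 125*(-1/27536) = -28700/10497 + 125/27536 = -788971075/289045392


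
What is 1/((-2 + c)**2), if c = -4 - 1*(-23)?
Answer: 1/289 ≈ 0.0034602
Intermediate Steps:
c = 19 (c = -4 + 23 = 19)
1/((-2 + c)**2) = 1/((-2 + 19)**2) = 1/(17**2) = 1/289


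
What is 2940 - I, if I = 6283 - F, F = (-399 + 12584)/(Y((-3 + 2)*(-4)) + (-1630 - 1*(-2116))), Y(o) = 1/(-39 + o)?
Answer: -56434612/17009 ≈ -3317.9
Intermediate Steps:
F = 426475/17009 (F = (-399 + 12584)/(1/(-39 + (-3 + 2)*(-4)) + (-1630 - 1*(-2116))) = 12185/(1/(-39 - 1*(-4)) + (-1630 + 2116)) = 12185/(1/(-39 + 4) + 486) = 12185/(1/(-35) + 486) = 12185/(-1/35 + 486) = 12185/(17009/35) = 12185*(35/17009) = 426475/17009 ≈ 25.073)
I = 106441072/17009 (I = 6283 - 1*426475/17009 = 6283 - 426475/17009 = 106441072/17009 ≈ 6257.9)
2940 - I = 2940 - 1*106441072/17009 = 2940 - 106441072/17009 = -56434612/17009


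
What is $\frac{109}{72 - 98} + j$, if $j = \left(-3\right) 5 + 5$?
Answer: $- \frac{369}{26} \approx -14.192$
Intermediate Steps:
$j = -10$ ($j = -15 + 5 = -10$)
$\frac{109}{72 - 98} + j = \frac{109}{72 - 98} - 10 = \frac{109}{-26} - 10 = 109 \left(- \frac{1}{26}\right) - 10 = - \frac{109}{26} - 10 = - \frac{369}{26}$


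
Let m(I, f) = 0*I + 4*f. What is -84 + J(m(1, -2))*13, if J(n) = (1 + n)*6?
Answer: -630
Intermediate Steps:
m(I, f) = 4*f (m(I, f) = 0 + 4*f = 4*f)
J(n) = 6 + 6*n
-84 + J(m(1, -2))*13 = -84 + (6 + 6*(4*(-2)))*13 = -84 + (6 + 6*(-8))*13 = -84 + (6 - 48)*13 = -84 - 42*13 = -84 - 546 = -630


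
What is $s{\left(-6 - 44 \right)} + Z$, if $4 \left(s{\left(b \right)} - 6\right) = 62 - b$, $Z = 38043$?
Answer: $38077$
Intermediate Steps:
$s{\left(b \right)} = \frac{43}{2} - \frac{b}{4}$ ($s{\left(b \right)} = 6 + \frac{62 - b}{4} = 6 - \left(- \frac{31}{2} + \frac{b}{4}\right) = \frac{43}{2} - \frac{b}{4}$)
$s{\left(-6 - 44 \right)} + Z = \left(\frac{43}{2} - \frac{-6 - 44}{4}\right) + 38043 = \left(\frac{43}{2} - - \frac{25}{2}\right) + 38043 = \left(\frac{43}{2} + \frac{25}{2}\right) + 38043 = 34 + 38043 = 38077$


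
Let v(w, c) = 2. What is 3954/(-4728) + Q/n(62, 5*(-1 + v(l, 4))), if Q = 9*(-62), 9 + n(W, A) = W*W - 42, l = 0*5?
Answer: -2939291/2988884 ≈ -0.98341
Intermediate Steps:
l = 0
n(W, A) = -51 + W**2 (n(W, A) = -9 + (W*W - 42) = -9 + (W**2 - 42) = -9 + (-42 + W**2) = -51 + W**2)
Q = -558
3954/(-4728) + Q/n(62, 5*(-1 + v(l, 4))) = 3954/(-4728) - 558/(-51 + 62**2) = 3954*(-1/4728) - 558/(-51 + 3844) = -659/788 - 558/3793 = -2939291/2988884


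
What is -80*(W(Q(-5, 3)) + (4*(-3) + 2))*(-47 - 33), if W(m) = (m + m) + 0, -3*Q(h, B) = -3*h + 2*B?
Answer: -153600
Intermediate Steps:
Q(h, B) = h - 2*B/3 (Q(h, B) = -(-3*h + 2*B)/3 = h - 2*B/3)
W(m) = 2*m (W(m) = 2*m + 0 = 2*m)
-80*(W(Q(-5, 3)) + (4*(-3) + 2))*(-47 - 33) = -80*(2*(-5 - 2/3*3) + (4*(-3) + 2))*(-47 - 33) = -80*(2*(-5 - 2) + (-12 + 2))*(-80) = -80*(2*(-7) - 10)*(-80) = -80*(-14 - 10)*(-80) = -(-1920)*(-80) = -80*1920 = -153600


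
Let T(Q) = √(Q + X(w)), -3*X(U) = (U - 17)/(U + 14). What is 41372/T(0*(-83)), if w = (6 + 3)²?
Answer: -10343*I*√285/2 ≈ -87305.0*I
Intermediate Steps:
w = 81 (w = 9² = 81)
X(U) = -(-17 + U)/(3*(14 + U)) (X(U) = -(U - 17)/(3*(U + 14)) = -(-17 + U)/(3*(14 + U)))
T(Q) = √(-64/285 + Q) (T(Q) = √(Q + (17 - 1*81)/(3*(14 + 81))) = √(Q + (⅓)*(17 - 81)/95) = √(Q + (⅓)*(1/95)*(-64)) = √(Q - 64/285) = √(-64/285 + Q))
41372/T(0*(-83)) = 41372/((√(-18240 + 81225*(0*(-83)))/285)) = 41372/((√(-18240 + 81225*0)/285)) = 41372/((√(-18240 + 0)/285)) = 41372/((√(-18240)/285)) = 41372/(((8*I*√285)/285)) = 41372/((8*I*√285/285)) = 41372*(-I*√285/8) = -10343*I*√285/2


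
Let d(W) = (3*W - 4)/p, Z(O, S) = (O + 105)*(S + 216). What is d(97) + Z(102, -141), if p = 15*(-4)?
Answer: 931213/60 ≈ 15520.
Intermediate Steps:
p = -60
Z(O, S) = (105 + O)*(216 + S)
d(W) = 1/15 - W/20 (d(W) = (3*W - 4)/(-60) = (-4 + 3*W)*(-1/60) = 1/15 - W/20)
d(97) + Z(102, -141) = (1/15 - 1/20*97) + (22680 + 105*(-141) + 216*102 + 102*(-141)) = (1/15 - 97/20) + (22680 - 14805 + 22032 - 14382) = -287/60 + 15525 = 931213/60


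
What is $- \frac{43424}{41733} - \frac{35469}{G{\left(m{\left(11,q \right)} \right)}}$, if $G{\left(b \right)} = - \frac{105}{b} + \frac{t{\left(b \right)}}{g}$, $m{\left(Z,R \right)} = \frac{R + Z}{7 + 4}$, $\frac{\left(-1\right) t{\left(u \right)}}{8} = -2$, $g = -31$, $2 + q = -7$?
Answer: $\frac{90217936286}{1495585521} \approx 60.323$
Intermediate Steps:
$q = -9$ ($q = -2 - 7 = -9$)
$t{\left(u \right)} = 16$ ($t{\left(u \right)} = \left(-8\right) \left(-2\right) = 16$)
$m{\left(Z,R \right)} = \frac{R}{11} + \frac{Z}{11}$ ($m{\left(Z,R \right)} = \frac{R + Z}{11} = \left(R + Z\right) \frac{1}{11} = \frac{R}{11} + \frac{Z}{11}$)
$G{\left(b \right)} = - \frac{16}{31} - \frac{105}{b}$ ($G{\left(b \right)} = - \frac{105}{b} + \frac{16}{-31} = - \frac{105}{b} + 16 \left(- \frac{1}{31}\right) = - \frac{105}{b} - \frac{16}{31} = - \frac{16}{31} - \frac{105}{b}$)
$- \frac{43424}{41733} - \frac{35469}{G{\left(m{\left(11,q \right)} \right)}} = - \frac{43424}{41733} - \frac{35469}{- \frac{16}{31} - \frac{105}{\frac{1}{11} \left(-9\right) + \frac{1}{11} \cdot 11}} = \left(-43424\right) \frac{1}{41733} - \frac{35469}{- \frac{16}{31} - \frac{105}{- \frac{9}{11} + 1}} = - \frac{43424}{41733} - \frac{35469}{- \frac{16}{31} - \frac{105}{\frac{2}{11}}} = - \frac{43424}{41733} - \frac{35469}{- \frac{16}{31} - \frac{1155}{2}} = - \frac{43424}{41733} - \frac{35469}{- \frac{35837}{62}} = - \frac{43424}{41733} - - \frac{2199078}{35837} = - \frac{43424}{41733} + \frac{2199078}{35837} = \frac{90217936286}{1495585521}$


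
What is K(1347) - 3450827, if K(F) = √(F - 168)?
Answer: -3450827 + 3*√131 ≈ -3.4508e+6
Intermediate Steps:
K(F) = √(-168 + F)
K(1347) - 3450827 = √(-168 + 1347) - 3450827 = √1179 - 3450827 = 3*√131 - 3450827 = -3450827 + 3*√131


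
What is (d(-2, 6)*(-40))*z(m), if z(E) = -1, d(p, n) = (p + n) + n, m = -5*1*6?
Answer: 400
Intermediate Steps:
m = -30 (m = -5*6 = -30)
d(p, n) = p + 2*n (d(p, n) = (n + p) + n = p + 2*n)
(d(-2, 6)*(-40))*z(m) = ((-2 + 2*6)*(-40))*(-1) = ((-2 + 12)*(-40))*(-1) = (10*(-40))*(-1) = -400*(-1) = 400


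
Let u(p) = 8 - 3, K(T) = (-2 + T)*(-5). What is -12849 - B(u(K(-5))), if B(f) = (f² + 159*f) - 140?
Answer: -13529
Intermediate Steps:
K(T) = 10 - 5*T
u(p) = 5
B(f) = -140 + f² + 159*f
-12849 - B(u(K(-5))) = -12849 - (-140 + 5² + 159*5) = -12849 - (-140 + 25 + 795) = -12849 - 1*680 = -12849 - 680 = -13529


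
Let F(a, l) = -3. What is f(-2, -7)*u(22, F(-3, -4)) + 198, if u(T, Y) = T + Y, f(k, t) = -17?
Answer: -125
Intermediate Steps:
f(-2, -7)*u(22, F(-3, -4)) + 198 = -17*(22 - 3) + 198 = -17*19 + 198 = -323 + 198 = -125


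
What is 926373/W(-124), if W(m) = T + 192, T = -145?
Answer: 926373/47 ≈ 19710.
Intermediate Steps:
W(m) = 47 (W(m) = -145 + 192 = 47)
926373/W(-124) = 926373/47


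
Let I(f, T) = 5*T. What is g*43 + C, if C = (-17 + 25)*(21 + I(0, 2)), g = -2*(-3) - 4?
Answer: 334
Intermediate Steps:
g = 2 (g = 6 - 4 = 2)
C = 248 (C = (-17 + 25)*(21 + 5*2) = 8*(21 + 10) = 8*31 = 248)
g*43 + C = 2*43 + 248 = 86 + 248 = 334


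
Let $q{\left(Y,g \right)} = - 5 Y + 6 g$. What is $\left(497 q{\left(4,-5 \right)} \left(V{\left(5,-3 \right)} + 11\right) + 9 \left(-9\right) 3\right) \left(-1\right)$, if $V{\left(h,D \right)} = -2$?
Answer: $223893$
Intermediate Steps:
$\left(497 q{\left(4,-5 \right)} \left(V{\left(5,-3 \right)} + 11\right) + 9 \left(-9\right) 3\right) \left(-1\right) = \left(497 \left(\left(-5\right) 4 + 6 \left(-5\right)\right) \left(-2 + 11\right) + 9 \left(-9\right) 3\right) \left(-1\right) = \left(497 \left(-20 - 30\right) 9 - 243\right) \left(-1\right) = \left(497 \left(\left(-50\right) 9\right) - 243\right) \left(-1\right) = \left(497 \left(-450\right) - 243\right) \left(-1\right) = \left(-223650 - 243\right) \left(-1\right) = \left(-223893\right) \left(-1\right) = 223893$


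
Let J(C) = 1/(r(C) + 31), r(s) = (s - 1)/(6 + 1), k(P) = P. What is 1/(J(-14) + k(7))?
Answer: 202/1421 ≈ 0.14215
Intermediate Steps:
r(s) = -⅐ + s/7 (r(s) = (-1 + s)/7 = (-1 + s)*(⅐) = -⅐ + s/7)
J(C) = 1/(216/7 + C/7) (J(C) = 1/((-⅐ + C/7) + 31) = 1/(216/7 + C/7))
1/(J(-14) + k(7)) = 1/(7/(216 - 14) + 7) = 1/(7/202 + 7) = 1/(1421/202) = 202/1421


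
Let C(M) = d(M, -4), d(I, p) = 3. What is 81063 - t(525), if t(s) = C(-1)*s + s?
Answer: 78963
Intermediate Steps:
C(M) = 3
t(s) = 4*s (t(s) = 3*s + s = 4*s)
81063 - t(525) = 81063 - 4*525 = 81063 - 1*2100 = 81063 - 2100 = 78963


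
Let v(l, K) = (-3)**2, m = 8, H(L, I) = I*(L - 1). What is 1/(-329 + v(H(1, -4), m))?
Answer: -1/320 ≈ -0.0031250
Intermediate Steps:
H(L, I) = I*(-1 + L)
v(l, K) = 9
1/(-329 + v(H(1, -4), m)) = 1/(-329 + 9) = 1/(-320) = -1/320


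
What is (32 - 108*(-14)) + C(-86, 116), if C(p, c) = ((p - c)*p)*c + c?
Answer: 2016812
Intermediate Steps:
C(p, c) = c + c*p*(p - c) (C(p, c) = (p*(p - c))*c + c = c*p*(p - c) + c = c + c*p*(p - c))
(32 - 108*(-14)) + C(-86, 116) = (32 - 108*(-14)) + 116*(1 + (-86)² - 1*116*(-86)) = (32 + 1512) + 116*(1 + 7396 + 9976) = 1544 + 116*17373 = 1544 + 2015268 = 2016812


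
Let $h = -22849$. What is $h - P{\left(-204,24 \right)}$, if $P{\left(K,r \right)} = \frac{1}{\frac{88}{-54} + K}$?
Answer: $- \frac{126857621}{5552} \approx -22849.0$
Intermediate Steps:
$P{\left(K,r \right)} = \frac{1}{- \frac{44}{27} + K}$ ($P{\left(K,r \right)} = \frac{1}{88 \left(- \frac{1}{54}\right) + K} = \frac{1}{- \frac{44}{27} + K}$)
$h - P{\left(-204,24 \right)} = -22849 - \frac{27}{-44 + 27 \left(-204\right)} = -22849 - \frac{27}{-44 - 5508} = -22849 - \frac{27}{-5552} = -22849 - 27 \left(- \frac{1}{5552}\right) = -22849 - - \frac{27}{5552} = -22849 + \frac{27}{5552} = - \frac{126857621}{5552}$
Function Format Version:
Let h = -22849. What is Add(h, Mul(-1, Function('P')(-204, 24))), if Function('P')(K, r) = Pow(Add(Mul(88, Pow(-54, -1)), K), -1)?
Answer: Rational(-126857621, 5552) ≈ -22849.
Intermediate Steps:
Function('P')(K, r) = Pow(Add(Rational(-44, 27), K), -1) (Function('P')(K, r) = Pow(Add(Mul(88, Rational(-1, 54)), K), -1) = Pow(Add(Rational(-44, 27), K), -1))
Add(h, Mul(-1, Function('P')(-204, 24))) = Add(-22849, Mul(-1, Mul(27, Pow(Add(-44, Mul(27, -204)), -1)))) = Add(-22849, Mul(-1, Mul(27, Pow(Add(-44, -5508), -1)))) = Add(-22849, Mul(-1, Mul(27, Pow(-5552, -1)))) = Add(-22849, Mul(-1, Mul(27, Rational(-1, 5552)))) = Add(-22849, Mul(-1, Rational(-27, 5552))) = Add(-22849, Rational(27, 5552)) = Rational(-126857621, 5552)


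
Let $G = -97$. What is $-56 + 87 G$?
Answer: $-8495$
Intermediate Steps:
$-56 + 87 G = -56 + 87 \left(-97\right) = -56 - 8439 = -8495$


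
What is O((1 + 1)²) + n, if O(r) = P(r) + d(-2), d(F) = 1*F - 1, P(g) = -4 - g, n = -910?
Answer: -921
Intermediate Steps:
d(F) = -1 + F (d(F) = F - 1 = -1 + F)
O(r) = -7 - r (O(r) = (-4 - r) + (-1 - 2) = (-4 - r) - 3 = -7 - r)
O((1 + 1)²) + n = (-7 - (1 + 1)²) - 910 = (-7 - 1*2²) - 910 = (-7 - 1*4) - 910 = (-7 - 4) - 910 = -11 - 910 = -921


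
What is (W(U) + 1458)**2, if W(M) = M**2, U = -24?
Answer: 4137156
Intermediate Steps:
(W(U) + 1458)**2 = ((-24)**2 + 1458)**2 = (576 + 1458)**2 = 2034**2 = 4137156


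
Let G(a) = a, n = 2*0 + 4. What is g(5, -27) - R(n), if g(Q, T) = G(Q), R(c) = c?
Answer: 1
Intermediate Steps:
n = 4 (n = 0 + 4 = 4)
g(Q, T) = Q
g(5, -27) - R(n) = 5 - 1*4 = 5 - 4 = 1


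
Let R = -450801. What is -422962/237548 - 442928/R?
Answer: -42727516009/53543437974 ≈ -0.79800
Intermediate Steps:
-422962/237548 - 442928/R = -422962/237548 - 442928/(-450801) = -422962*1/237548 - 442928*(-1/450801) = -211481/118774 + 442928/450801 = -42727516009/53543437974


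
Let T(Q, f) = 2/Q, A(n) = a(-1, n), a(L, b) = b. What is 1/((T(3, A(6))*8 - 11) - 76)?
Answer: -3/245 ≈ -0.012245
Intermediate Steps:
A(n) = n
1/((T(3, A(6))*8 - 11) - 76) = 1/(((2/3)*8 - 11) - 76) = 1/(((2*(⅓))*8 - 11) - 76) = 1/(((⅔)*8 - 11) - 76) = 1/((16/3 - 11) - 76) = 1/(-17/3 - 76) = 1/(-245/3) = -3/245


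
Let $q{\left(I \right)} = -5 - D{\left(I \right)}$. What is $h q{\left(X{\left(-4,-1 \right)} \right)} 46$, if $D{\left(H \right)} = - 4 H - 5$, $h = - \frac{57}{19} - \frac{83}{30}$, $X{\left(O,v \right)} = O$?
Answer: $\frac{63664}{15} \approx 4244.3$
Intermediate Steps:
$h = - \frac{173}{30}$ ($h = \left(-57\right) \frac{1}{19} - \frac{83}{30} = -3 - \frac{83}{30} = - \frac{173}{30} \approx -5.7667$)
$D{\left(H \right)} = -5 - 4 H$
$q{\left(I \right)} = 4 I$ ($q{\left(I \right)} = -5 - \left(-5 - 4 I\right) = -5 + \left(5 + 4 I\right) = 4 I$)
$h q{\left(X{\left(-4,-1 \right)} \right)} 46 = - \frac{173 \cdot 4 \left(-4\right)}{30} \cdot 46 = \left(- \frac{173}{30}\right) \left(-16\right) 46 = \frac{1384}{15} \cdot 46 = \frac{63664}{15}$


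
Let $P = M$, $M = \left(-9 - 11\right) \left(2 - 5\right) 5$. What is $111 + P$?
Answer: $411$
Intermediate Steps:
$M = 300$ ($M = - 20 \left(\left(-3\right) 5\right) = \left(-20\right) \left(-15\right) = 300$)
$P = 300$
$111 + P = 111 + 300 = 411$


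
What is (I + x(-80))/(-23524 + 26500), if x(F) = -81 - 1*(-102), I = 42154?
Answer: 42175/2976 ≈ 14.172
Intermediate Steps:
x(F) = 21 (x(F) = -81 + 102 = 21)
(I + x(-80))/(-23524 + 26500) = (42154 + 21)/(-23524 + 26500) = 42175/2976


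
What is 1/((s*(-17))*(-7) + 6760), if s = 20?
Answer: 1/9140 ≈ 0.00010941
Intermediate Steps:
1/((s*(-17))*(-7) + 6760) = 1/((20*(-17))*(-7) + 6760) = 1/(-340*(-7) + 6760) = 1/(2380 + 6760) = 1/9140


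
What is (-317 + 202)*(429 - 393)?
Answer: -4140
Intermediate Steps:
(-317 + 202)*(429 - 393) = -115*36 = -4140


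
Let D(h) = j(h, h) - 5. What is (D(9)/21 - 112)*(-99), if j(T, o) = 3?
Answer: 77682/7 ≈ 11097.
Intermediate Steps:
D(h) = -2 (D(h) = 3 - 5 = -2)
(D(9)/21 - 112)*(-99) = (-2/21 - 112)*(-99) = -2354/21*(-99) = 77682/7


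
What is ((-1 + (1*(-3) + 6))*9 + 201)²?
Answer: 47961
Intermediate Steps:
((-1 + (1*(-3) + 6))*9 + 201)² = ((-1 + (-3 + 6))*9 + 201)² = ((-1 + 3)*9 + 201)² = (2*9 + 201)² = (18 + 201)² = 219² = 47961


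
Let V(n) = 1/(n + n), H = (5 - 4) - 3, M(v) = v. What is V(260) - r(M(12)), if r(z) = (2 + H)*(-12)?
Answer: 1/520 ≈ 0.0019231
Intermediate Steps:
H = -2 (H = 1 - 3 = -2)
r(z) = 0 (r(z) = (2 - 2)*(-12) = 0*(-12) = 0)
V(n) = 1/(2*n)
V(260) - r(M(12)) = (½)/260 - 1*0 = (½)*(1/260) + 0 = 1/520 + 0 = 1/520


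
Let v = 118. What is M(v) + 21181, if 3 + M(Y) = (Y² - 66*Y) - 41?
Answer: 27273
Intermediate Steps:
M(Y) = -44 + Y² - 66*Y (M(Y) = -3 + ((Y² - 66*Y) - 41) = -3 + (-41 + Y² - 66*Y) = -44 + Y² - 66*Y)
M(v) + 21181 = (-44 + 118² - 66*118) + 21181 = (-44 + 13924 - 7788) + 21181 = 6092 + 21181 = 27273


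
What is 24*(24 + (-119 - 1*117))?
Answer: -5088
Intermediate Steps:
24*(24 + (-119 - 1*117)) = 24*(24 + (-119 - 117)) = 24*(24 - 236) = 24*(-212) = -5088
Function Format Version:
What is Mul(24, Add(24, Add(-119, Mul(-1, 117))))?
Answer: -5088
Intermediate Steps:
Mul(24, Add(24, Add(-119, Mul(-1, 117)))) = Mul(24, Add(24, Add(-119, -117))) = Mul(24, Add(24, -236)) = Mul(24, -212) = -5088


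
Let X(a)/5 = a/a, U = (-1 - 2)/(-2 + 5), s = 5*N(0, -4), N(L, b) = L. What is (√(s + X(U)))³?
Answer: 5*√5 ≈ 11.180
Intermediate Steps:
s = 0 (s = 5*0 = 0)
U = -1 (U = -3/3 = -3*⅓ = -1)
X(a) = 5 (X(a) = 5*(a/a) = 5*1 = 5)
(√(s + X(U)))³ = (√(0 + 5))³ = (√5)³ = 5*√5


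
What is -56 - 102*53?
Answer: -5462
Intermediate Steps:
-56 - 102*53 = -56 - 5406 = -5462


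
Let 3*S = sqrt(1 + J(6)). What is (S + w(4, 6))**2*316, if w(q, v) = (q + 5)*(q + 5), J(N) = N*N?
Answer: 18671176/9 + 17064*sqrt(37) ≈ 2.1784e+6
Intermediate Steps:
J(N) = N**2
w(q, v) = (5 + q)**2 (w(q, v) = (5 + q)*(5 + q) = (5 + q)**2)
S = sqrt(37)/3 (S = sqrt(1 + 6**2)/3 = sqrt(1 + 36)/3 = sqrt(37)/3 ≈ 2.0276)
(S + w(4, 6))**2*316 = (sqrt(37)/3 + (5 + 4)**2)**2*316 = (sqrt(37)/3 + 9**2)**2*316 = (sqrt(37)/3 + 81)**2*316 = (81 + sqrt(37)/3)**2*316 = 316*(81 + sqrt(37)/3)**2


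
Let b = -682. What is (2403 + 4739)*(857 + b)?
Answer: 1249850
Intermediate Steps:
(2403 + 4739)*(857 + b) = (2403 + 4739)*(857 - 682) = 7142*175 = 1249850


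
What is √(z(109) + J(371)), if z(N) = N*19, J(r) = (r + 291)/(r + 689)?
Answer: √581919330/530 ≈ 45.515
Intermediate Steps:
J(r) = (291 + r)/(689 + r)
z(N) = 19*N
√(z(109) + J(371)) = √(19*109 + (291 + 371)/(689 + 371)) = √(2071 + 662/1060) = √(2071 + (1/1060)*662) = √(2071 + 331/530) = √(1097961/530) = √581919330/530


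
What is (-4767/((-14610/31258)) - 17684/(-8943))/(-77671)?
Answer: -222137824123/1691379618555 ≈ -0.13134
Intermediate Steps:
(-4767/((-14610/31258)) - 17684/(-8943))/(-77671) = (-4767/((-14610*1/31258)) - 17684*(-1/8943))*(-1/77671) = (-4767/(-7305/15629) + 17684/8943)*(-1/77671) = (-4767*(-15629/7305) + 17684/8943)*(-1/77671) = (24834481/2435 + 17684/8943)*(-1/77671) = (222137824123/21776205)*(-1/77671) = -222137824123/1691379618555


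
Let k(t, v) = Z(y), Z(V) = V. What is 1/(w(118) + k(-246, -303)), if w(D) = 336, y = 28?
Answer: 1/364 ≈ 0.0027473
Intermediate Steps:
k(t, v) = 28
1/(w(118) + k(-246, -303)) = 1/(336 + 28) = 1/364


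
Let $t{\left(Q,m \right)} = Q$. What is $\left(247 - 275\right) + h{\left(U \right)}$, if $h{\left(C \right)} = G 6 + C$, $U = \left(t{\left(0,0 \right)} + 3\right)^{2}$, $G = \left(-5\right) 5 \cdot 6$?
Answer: $-919$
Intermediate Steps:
$G = -150$ ($G = \left(-25\right) 6 = -150$)
$U = 9$ ($U = \left(0 + 3\right)^{2} = 3^{2} = 9$)
$h{\left(C \right)} = -900 + C$ ($h{\left(C \right)} = \left(-150\right) 6 + C = -900 + C$)
$\left(247 - 275\right) + h{\left(U \right)} = \left(247 - 275\right) + \left(-900 + 9\right) = -28 - 891 = -919$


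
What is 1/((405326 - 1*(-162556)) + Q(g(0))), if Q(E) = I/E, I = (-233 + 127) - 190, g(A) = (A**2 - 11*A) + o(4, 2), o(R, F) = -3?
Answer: 3/1703942 ≈ 1.7606e-6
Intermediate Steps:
g(A) = -3 + A**2 - 11*A (g(A) = (A**2 - 11*A) - 3 = -3 + A**2 - 11*A)
I = -296 (I = -106 - 190 = -296)
Q(E) = -296/E
1/((405326 - 1*(-162556)) + Q(g(0))) = 1/((405326 - 1*(-162556)) - 296/(-3 + 0**2 - 11*0)) = 1/((405326 + 162556) - 296/(-3 + 0 + 0)) = 1/(567882 - 296/(-3)) = 1/(567882 - 296*(-1/3)) = 1/(567882 + 296/3) = 1/(1703942/3) = 3/1703942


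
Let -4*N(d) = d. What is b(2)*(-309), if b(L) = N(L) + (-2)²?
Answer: -2163/2 ≈ -1081.5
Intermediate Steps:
N(d) = -d/4
b(L) = 4 - L/4 (b(L) = -L/4 + (-2)² = -L/4 + 4 = 4 - L/4)
b(2)*(-309) = (4 - ¼*2)*(-309) = (4 - ½)*(-309) = (7/2)*(-309) = -2163/2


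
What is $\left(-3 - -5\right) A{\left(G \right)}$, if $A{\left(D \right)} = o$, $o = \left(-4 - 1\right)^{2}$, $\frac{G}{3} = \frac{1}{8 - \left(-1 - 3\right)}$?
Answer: $50$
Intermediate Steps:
$G = \frac{1}{4}$ ($G = \frac{3}{8 - \left(-1 - 3\right)} = \frac{3}{8 - -4} = \frac{3}{8 + \left(-1 + 5\right)} = \frac{3}{8 + 4} = \frac{3}{12} = 3 \cdot \frac{1}{12} = \frac{1}{4} \approx 0.25$)
$o = 25$ ($o = \left(-5\right)^{2} = 25$)
$A{\left(D \right)} = 25$
$\left(-3 - -5\right) A{\left(G \right)} = \left(-3 - -5\right) 25 = \left(-3 + 5\right) 25 = 2 \cdot 25 = 50$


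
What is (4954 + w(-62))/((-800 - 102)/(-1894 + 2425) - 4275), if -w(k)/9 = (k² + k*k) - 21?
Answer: 34010019/2270927 ≈ 14.976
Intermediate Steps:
w(k) = 189 - 18*k² (w(k) = -9*((k² + k*k) - 21) = -9*((k² + k²) - 21) = -9*(2*k² - 21) = -9*(-21 + 2*k²) = 189 - 18*k²)
(4954 + w(-62))/((-800 - 102)/(-1894 + 2425) - 4275) = (4954 + (189 - 18*(-62)²))/((-800 - 102)/(-1894 + 2425) - 4275) = (4954 + (189 - 18*3844))/(-902/531 - 4275) = (4954 + (189 - 69192))/(-902*1/531 - 4275) = (4954 - 69003)/(-902/531 - 4275) = -64049/(-2270927/531) = -64049*(-531/2270927) = 34010019/2270927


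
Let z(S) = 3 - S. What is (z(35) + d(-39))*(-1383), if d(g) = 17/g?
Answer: 583165/13 ≈ 44859.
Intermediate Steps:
(z(35) + d(-39))*(-1383) = ((3 - 1*35) + 17/(-39))*(-1383) = ((3 - 35) + 17*(-1/39))*(-1383) = (-32 - 17/39)*(-1383) = -1265/39*(-1383) = 583165/13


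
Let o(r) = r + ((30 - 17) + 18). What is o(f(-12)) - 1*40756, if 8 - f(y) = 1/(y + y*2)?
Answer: -1465811/36 ≈ -40717.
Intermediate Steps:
f(y) = 8 - 1/(3*y) (f(y) = 8 - 1/(y + y*2) = 8 - 1/(y + 2*y) = 8 - 1/(3*y))
o(r) = 31 + r (o(r) = r + (13 + 18) = r + 31 = 31 + r)
o(f(-12)) - 1*40756 = (31 + (8 - ⅓/(-12))) - 1*40756 = (31 + (8 - ⅓*(-1/12))) - 40756 = (31 + (8 + 1/36)) - 40756 = (31 + 289/36) - 40756 = 1405/36 - 40756 = -1465811/36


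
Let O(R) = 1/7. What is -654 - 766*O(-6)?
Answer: -5344/7 ≈ -763.43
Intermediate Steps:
O(R) = 1/7
-654 - 766*O(-6) = -654 - 766*1/7 = -654 - 766/7 = -5344/7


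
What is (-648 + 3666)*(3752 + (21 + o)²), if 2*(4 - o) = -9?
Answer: 27899901/2 ≈ 1.3950e+7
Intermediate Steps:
o = 17/2 (o = 4 - ½*(-9) = 4 + 9/2 = 17/2 ≈ 8.5000)
(-648 + 3666)*(3752 + (21 + o)²) = (-648 + 3666)*(3752 + (21 + 17/2)²) = 3018*(3752 + (59/2)²) = 3018*(3752 + 3481/4) = 3018*(18489/4) = 27899901/2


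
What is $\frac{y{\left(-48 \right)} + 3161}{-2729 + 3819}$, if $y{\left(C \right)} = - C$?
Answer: $\frac{3209}{1090} \approx 2.944$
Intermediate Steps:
$\frac{y{\left(-48 \right)} + 3161}{-2729 + 3819} = \frac{\left(-1\right) \left(-48\right) + 3161}{-2729 + 3819} = \frac{48 + 3161}{1090} = 3209 \cdot \frac{1}{1090} = \frac{3209}{1090}$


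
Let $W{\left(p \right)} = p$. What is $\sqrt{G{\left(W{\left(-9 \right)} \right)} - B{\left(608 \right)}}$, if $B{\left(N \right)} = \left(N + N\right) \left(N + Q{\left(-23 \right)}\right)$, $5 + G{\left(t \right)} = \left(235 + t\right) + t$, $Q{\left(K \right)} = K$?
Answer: $2 i \sqrt{177787} \approx 843.3 i$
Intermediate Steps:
$G{\left(t \right)} = 230 + 2 t$ ($G{\left(t \right)} = -5 + \left(\left(235 + t\right) + t\right) = -5 + \left(235 + 2 t\right) = 230 + 2 t$)
$B{\left(N \right)} = 2 N \left(-23 + N\right)$ ($B{\left(N \right)} = \left(N + N\right) \left(N - 23\right) = 2 N \left(-23 + N\right)$)
$\sqrt{G{\left(W{\left(-9 \right)} \right)} - B{\left(608 \right)}} = \sqrt{\left(230 + 2 \left(-9\right)\right) - 2 \cdot 608 \left(-23 + 608\right)} = \sqrt{\left(230 - 18\right) - 2 \cdot 608 \cdot 585} = \sqrt{212 - 711360} = \sqrt{-711148} = 2 i \sqrt{177787}$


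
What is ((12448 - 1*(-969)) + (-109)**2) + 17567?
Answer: 42865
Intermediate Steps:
((12448 - 1*(-969)) + (-109)**2) + 17567 = ((12448 + 969) + 11881) + 17567 = (13417 + 11881) + 17567 = 25298 + 17567 = 42865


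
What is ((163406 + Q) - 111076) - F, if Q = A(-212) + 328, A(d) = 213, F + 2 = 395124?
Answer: -342251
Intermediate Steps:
F = 395122 (F = -2 + 395124 = 395122)
Q = 541 (Q = 213 + 328 = 541)
((163406 + Q) - 111076) - F = ((163406 + 541) - 111076) - 1*395122 = (163947 - 111076) - 395122 = 52871 - 395122 = -342251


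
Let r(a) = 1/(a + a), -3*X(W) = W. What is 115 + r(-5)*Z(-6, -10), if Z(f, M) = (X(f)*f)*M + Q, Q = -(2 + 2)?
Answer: 517/5 ≈ 103.40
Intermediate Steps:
X(W) = -W/3
Q = -4 (Q = -1*4 = -4)
Z(f, M) = -4 - M*f²/3 (Z(f, M) = ((-f/3)*f)*M - 4 = (-f²/3)*M - 4 = -M*f²/3 - 4 = -4 - M*f²/3)
r(a) = 1/(2*a)
115 + r(-5)*Z(-6, -10) = 115 + ((½)/(-5))*(-4 - ⅓*(-10)*(-6)²) = 115 + ((½)*(-⅕))*(-4 - ⅓*(-10)*36) = 115 - (-4 + 120)/10 = 115 - ⅒*116 = 115 - 58/5 = 517/5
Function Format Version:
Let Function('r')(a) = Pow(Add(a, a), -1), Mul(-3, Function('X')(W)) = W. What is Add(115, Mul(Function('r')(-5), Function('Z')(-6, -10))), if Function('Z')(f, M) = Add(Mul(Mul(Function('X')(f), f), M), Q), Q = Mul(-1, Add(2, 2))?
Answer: Rational(517, 5) ≈ 103.40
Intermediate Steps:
Function('X')(W) = Mul(Rational(-1, 3), W)
Q = -4 (Q = Mul(-1, 4) = -4)
Function('Z')(f, M) = Add(-4, Mul(Rational(-1, 3), M, Pow(f, 2))) (Function('Z')(f, M) = Add(Mul(Mul(Mul(Rational(-1, 3), f), f), M), -4) = Add(Mul(Mul(Rational(-1, 3), Pow(f, 2)), M), -4) = Add(Mul(Rational(-1, 3), M, Pow(f, 2)), -4) = Add(-4, Mul(Rational(-1, 3), M, Pow(f, 2))))
Function('r')(a) = Mul(Rational(1, 2), Pow(a, -1)) (Function('r')(a) = Pow(Mul(2, a), -1) = Mul(Rational(1, 2), Pow(a, -1)))
Add(115, Mul(Function('r')(-5), Function('Z')(-6, -10))) = Add(115, Mul(Mul(Rational(1, 2), Pow(-5, -1)), Add(-4, Mul(Rational(-1, 3), -10, Pow(-6, 2))))) = Add(115, Mul(Mul(Rational(1, 2), Rational(-1, 5)), Add(-4, Mul(Rational(-1, 3), -10, 36)))) = Add(115, Mul(Rational(-1, 10), Add(-4, 120))) = Add(115, Mul(Rational(-1, 10), 116)) = Add(115, Rational(-58, 5)) = Rational(517, 5)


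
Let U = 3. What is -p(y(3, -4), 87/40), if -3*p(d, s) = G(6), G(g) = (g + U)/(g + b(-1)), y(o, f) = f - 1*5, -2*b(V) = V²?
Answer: 6/11 ≈ 0.54545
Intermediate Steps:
b(V) = -V²/2
y(o, f) = -5 + f (y(o, f) = f - 5 = -5 + f)
G(g) = (3 + g)/(-½ + g) (G(g) = (g + 3)/(g - ½*(-1)²) = (3 + g)/(g - ½*1) = (3 + g)/(g - ½) = (3 + g)/(-½ + g))
p(d, s) = -6/11 (p(d, s) = -2*(3 + 6)/(3*(-1 + 2*6)) = -2*9/(3*(-1 + 12)) = -2*9/(3*11) = -⅓*18/11 = -6/11)
-p(y(3, -4), 87/40) = -1*(-6/11) = 6/11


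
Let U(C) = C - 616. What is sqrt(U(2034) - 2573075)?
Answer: I*sqrt(2571657) ≈ 1603.6*I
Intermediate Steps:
U(C) = -616 + C
sqrt(U(2034) - 2573075) = sqrt((-616 + 2034) - 2573075) = sqrt(1418 - 2573075) = sqrt(-2571657) = I*sqrt(2571657)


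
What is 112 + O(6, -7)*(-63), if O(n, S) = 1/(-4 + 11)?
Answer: 103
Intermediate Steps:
O(n, S) = 1/7
112 + O(6, -7)*(-63) = 112 + (1/7)*(-63) = 112 - 9 = 103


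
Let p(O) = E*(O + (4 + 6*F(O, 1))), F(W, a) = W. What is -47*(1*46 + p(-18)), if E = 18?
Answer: 101050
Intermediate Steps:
p(O) = 72 + 126*O (p(O) = 18*(O + (4 + 6*O)) = 18*(4 + 7*O) = 72 + 126*O)
-47*(1*46 + p(-18)) = -47*(1*46 + (72 + 126*(-18))) = -47*(46 + (72 - 2268)) = -47*(46 - 2196) = -47*(-2150) = 101050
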